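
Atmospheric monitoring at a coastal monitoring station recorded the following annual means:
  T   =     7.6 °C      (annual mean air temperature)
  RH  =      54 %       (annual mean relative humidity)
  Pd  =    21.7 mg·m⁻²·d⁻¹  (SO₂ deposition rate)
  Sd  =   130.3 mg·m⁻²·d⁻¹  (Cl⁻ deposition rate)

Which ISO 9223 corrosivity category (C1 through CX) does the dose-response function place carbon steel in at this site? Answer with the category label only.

C3

carbon steel: T≤10 °C ⇒ hinge +0.150·(7.6−10) = -0.3600
  sulphur-dioxide contribution → 18.01 μm/a
  chloride contribution → 16.82 μm/a
  total first-year rate 34.83 μm/a
Category bounds: 25…50 μm/a bracket r_corr ⇒ C3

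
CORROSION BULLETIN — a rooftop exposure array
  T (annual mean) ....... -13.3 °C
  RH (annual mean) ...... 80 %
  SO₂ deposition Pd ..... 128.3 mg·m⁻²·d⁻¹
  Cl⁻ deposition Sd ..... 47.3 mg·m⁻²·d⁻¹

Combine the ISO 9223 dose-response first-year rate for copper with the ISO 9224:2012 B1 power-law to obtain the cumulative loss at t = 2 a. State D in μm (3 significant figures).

D(2) = 0.605 μm

copper: T≤10 °C ⇒ hinge +0.126·(-13.3−10) = -2.9358
  sulphur-dioxide contribution → 0.1115 μm/a
  chloride contribution → 0.2696 μm/a
  total first-year rate 0.3811 μm/a
ISO 9224: D(t) = r_corr · t^b with b = 0.667 (copper, B1)
  D(2) = 0.3811 × 2^0.667 = 0.3811 × 1.588 = 0.6051 μm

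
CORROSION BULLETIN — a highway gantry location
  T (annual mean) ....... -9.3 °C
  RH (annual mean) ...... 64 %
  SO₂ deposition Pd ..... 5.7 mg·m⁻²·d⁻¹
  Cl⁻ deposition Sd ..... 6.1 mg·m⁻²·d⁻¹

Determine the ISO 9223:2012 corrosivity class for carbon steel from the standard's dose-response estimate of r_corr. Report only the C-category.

C2

carbon steel: T≤10 °C ⇒ hinge +0.150·(-9.3−10) = -2.8950
  sulphur-dioxide contribution → 0.8702 μm/a
  chloride contribution → 1.783 μm/a
  ⇒ r_corr(carbon steel) = 2.653 μm/a
Category bounds: 1.3…25 μm/a bracket r_corr ⇒ C2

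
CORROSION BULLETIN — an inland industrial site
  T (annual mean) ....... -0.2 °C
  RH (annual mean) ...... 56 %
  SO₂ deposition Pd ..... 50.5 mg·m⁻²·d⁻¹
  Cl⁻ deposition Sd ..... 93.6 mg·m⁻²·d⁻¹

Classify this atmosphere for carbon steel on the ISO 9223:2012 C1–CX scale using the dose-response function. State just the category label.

carbon steel: temperature factor f = +0.150·(-10.2) = -1.5300
  sulphur-dioxide contribution → 9.029 μm/a
  chloride contribution → 10.71 μm/a
  ⇒ r_corr(carbon steel) = 19.74 μm/a
Category bounds: 1.3…25 μm/a bracket r_corr ⇒ C2

C2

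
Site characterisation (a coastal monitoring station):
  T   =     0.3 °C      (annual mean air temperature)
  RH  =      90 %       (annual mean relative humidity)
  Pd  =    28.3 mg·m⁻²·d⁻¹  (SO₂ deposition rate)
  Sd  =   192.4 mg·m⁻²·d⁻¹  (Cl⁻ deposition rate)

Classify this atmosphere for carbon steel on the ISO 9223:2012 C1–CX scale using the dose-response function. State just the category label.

C4

carbon steel: T≤10 °C ⇒ hinge +0.150·(0.3−10) = -1.4550
  SO₂ term: 1.77·28.3^0.52·exp(0.02·90-1.4550) = 14.21
  Cl⁻ term: 0.102·192.4^0.62·exp(0.033·90+0.04·0.3) = 52.47
  sum: 14.21 + 52.47 → r_corr = 66.68 μm/a
66.7 μm/a falls in (50, 80] for carbon steel → category C4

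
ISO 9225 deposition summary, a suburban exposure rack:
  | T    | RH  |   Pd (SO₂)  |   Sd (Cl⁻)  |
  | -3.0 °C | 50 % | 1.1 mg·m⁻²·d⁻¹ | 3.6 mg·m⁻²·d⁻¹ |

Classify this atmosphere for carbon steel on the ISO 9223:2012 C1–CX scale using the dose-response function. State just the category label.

carbon steel: T≤10 °C ⇒ hinge +0.150·(-3.0−10) = -1.9500
  sulphur-dioxide contribution → 0.7193 μm/a
  chloride contribution → 1.042 μm/a
  ⇒ r_corr(carbon steel) = 1.762 μm/a
Category bounds: 1.3…25 μm/a bracket r_corr ⇒ C2

C2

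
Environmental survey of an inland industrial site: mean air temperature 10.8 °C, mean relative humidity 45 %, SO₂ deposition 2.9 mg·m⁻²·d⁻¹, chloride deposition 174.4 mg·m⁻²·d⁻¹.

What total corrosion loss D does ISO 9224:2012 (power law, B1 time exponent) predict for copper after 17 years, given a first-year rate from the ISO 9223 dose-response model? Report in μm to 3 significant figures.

D(17) = 2.96 μm

copper: f(T) = -0.080·(T−10) [T>10 °C] = -0.0640
  SO₂ term: 0.0053·2.9^0.26·exp(0.059·45-0.0640) = 0.09327
  Cl⁻ term: 0.01025·174.4^0.27·exp(0.036·45+0.049·10.8) = 0.3543
  sum: 0.09327 + 0.3543 → r_corr = 0.4475 μm/a
Power-law: D(17) = r_corr · 17^0.667
  D(17) = 0.4475 × 17^0.667 = 0.4475 × 6.618 = 2.962 μm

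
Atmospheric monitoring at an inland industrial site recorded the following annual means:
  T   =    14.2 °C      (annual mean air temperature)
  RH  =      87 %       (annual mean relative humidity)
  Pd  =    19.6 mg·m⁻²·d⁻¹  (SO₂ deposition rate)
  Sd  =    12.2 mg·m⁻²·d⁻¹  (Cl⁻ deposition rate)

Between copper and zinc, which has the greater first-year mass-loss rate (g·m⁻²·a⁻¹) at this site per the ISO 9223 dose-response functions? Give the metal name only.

copper

copper: T>10 °C ⇒ hinge -0.080·(14.2−10) = -0.3360
  Pd branch = 0.0053·Pd^0.26·e^(0.059·RH+f) = 1.392 μm/a
  Sd branch = 0.01025·Sd^0.27·e^(0.036·RH+0.049·T) = 0.9256 μm/a
  r_corr = 1.392 + 0.9256 = 2.317 μm/a
  mass loss = 2.317 μm/a × 8.96 g/cm³ = 20.76 g·m⁻²·a⁻¹
zinc: temperature factor f = -0.071·(4.2) = -0.2982
  Pd branch = 0.0129·Pd^0.44·e^(0.046·RH+f) = 1.94 μm/a
  Sd branch = 0.0175·Sd^0.57·e^(0.008·RH+0.085·T) = 0.4883 μm/a
  r_corr = 1.94 + 0.4883 = 2.428 μm/a
  mass loss = 2.428 μm/a × 7.14 g/cm³ = 17.34 g·m⁻²·a⁻¹
Ordering by g·m⁻²·a⁻¹: copper (20.8) > zinc (17.3)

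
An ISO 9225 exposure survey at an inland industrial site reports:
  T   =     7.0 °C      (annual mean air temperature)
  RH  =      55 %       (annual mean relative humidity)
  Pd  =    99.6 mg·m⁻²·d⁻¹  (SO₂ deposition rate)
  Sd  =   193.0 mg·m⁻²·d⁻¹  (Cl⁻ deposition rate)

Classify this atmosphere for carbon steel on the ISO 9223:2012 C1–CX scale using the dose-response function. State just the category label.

carbon steel: T≤10 °C ⇒ hinge +0.150·(7.0−10) = -0.4500
  sulphur-dioxide contribution → 37.1 μm/a
  chloride contribution → 21.65 μm/a
  total first-year rate 58.75 μm/a
58.8 μm/a falls in (50, 80] for carbon steel → category C4

C4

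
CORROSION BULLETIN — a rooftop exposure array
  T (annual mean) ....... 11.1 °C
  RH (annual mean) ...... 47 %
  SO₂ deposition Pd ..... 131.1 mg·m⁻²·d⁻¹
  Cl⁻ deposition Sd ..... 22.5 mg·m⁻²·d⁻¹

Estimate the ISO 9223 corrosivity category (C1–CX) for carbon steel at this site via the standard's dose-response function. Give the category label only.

C4

carbon steel: T>10 °C ⇒ hinge -0.054·(11.1−10) = -0.0594
  sulphur-dioxide contribution → 53.9 μm/a
  chloride contribution → 5.169 μm/a
  ⇒ r_corr(carbon steel) = 59.07 μm/a
ISO 9223 Table 2 (carbon steel): 50 < 59.1 ≤ 80 μm/a ⇒ C4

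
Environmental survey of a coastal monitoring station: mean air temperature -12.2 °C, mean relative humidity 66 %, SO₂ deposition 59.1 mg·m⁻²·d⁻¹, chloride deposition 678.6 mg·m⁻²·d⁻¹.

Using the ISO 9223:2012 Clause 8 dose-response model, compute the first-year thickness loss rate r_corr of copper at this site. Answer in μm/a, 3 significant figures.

copper: T≤10 °C ⇒ hinge +0.126·(-12.2−10) = -2.7972
  sulphur-dioxide contribution → 0.04584 μm/a
  chloride contribution → 0.3528 μm/a
  total first-year rate 0.3986 μm/a

r_corr = 0.399 μm/a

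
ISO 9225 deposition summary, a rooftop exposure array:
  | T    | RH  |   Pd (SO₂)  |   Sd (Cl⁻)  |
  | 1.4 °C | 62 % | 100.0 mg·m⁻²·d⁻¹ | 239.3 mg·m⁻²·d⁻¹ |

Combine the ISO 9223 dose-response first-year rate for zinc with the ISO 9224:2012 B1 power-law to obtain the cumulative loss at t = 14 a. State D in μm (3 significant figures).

D(14) = 16.7 μm

zinc: temperature factor f = +0.038·(-8.6) = -0.3268
  Pd branch = 0.0129·Pd^0.44·e^(0.046·RH+f) = 1.223 μm/a
  Cl⁻ term: 0.0175·239.3^0.57·exp(0.008·62+0.085·1.4) = 0.7347
  sum: 1.223 + 0.7347 → r_corr = 1.957 μm/a
Power-law: D(14) = r_corr · 14^0.813
  D(14) = 1.957 × 14^0.813 = 1.957 × 8.547 = 16.73 μm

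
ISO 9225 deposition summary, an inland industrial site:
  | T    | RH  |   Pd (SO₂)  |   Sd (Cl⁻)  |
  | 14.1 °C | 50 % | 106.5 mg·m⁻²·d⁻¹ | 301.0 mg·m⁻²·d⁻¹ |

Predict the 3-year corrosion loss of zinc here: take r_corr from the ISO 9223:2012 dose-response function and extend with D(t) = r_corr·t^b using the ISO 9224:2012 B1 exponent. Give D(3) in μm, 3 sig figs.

D(3) = 7.30 μm

zinc: temperature factor f = -0.071·(4.1) = -0.2911
  sulphur-dioxide contribution → 0.75 μm/a
  chloride contribution → 2.239 μm/a
  ⇒ r_corr(zinc) = 2.989 μm/a
Power-law: D(3) = r_corr · 3^0.813
  D(3) = 2.989 × 3^0.813 = 2.989 × 2.443 = 7.302 μm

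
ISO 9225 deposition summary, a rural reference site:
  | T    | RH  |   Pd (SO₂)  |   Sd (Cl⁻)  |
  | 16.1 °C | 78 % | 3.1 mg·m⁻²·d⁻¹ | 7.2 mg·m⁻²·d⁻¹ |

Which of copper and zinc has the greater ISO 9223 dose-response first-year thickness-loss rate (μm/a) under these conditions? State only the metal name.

copper

copper: T>10 °C ⇒ hinge -0.080·(16.1−10) = -0.4880
  sulphur-dioxide contribution → 0.4352 μm/a
  chloride contribution → 0.6373 μm/a
  ⇒ r_corr(copper) = 1.072 μm/a
zinc: temperature factor f = -0.071·(6.1) = -0.4331
  sulphur-dioxide contribution → 0.4977 μm/a
  chloride contribution → 0.3954 μm/a
  total first-year rate 0.8931 μm/a
Ordering by μm/a: copper (1.07) > zinc (0.893)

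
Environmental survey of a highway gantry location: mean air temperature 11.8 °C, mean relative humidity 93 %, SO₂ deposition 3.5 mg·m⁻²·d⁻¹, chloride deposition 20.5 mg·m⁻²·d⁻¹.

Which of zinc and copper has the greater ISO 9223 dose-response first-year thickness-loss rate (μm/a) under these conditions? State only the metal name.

copper

zinc: T>10 °C ⇒ hinge -0.071·(11.8−10) = -0.1278
  SO₂ term: 0.0129·3.5^0.44·exp(0.046·93-0.1278) = 1.42
  Cl⁻ term: 0.0175·20.5^0.57·exp(0.008·93+0.085·11.8) = 0.5616
  sum: 1.42 + 0.5616 → r_corr = 1.982 μm/a
copper: temperature factor f = -0.080·(1.8) = -0.1440
  Pd branch = 0.0053·Pd^0.26·e^(0.059·RH+f) = 1.535 μm/a
  Cl⁻ term: 0.01025·20.5^0.27·exp(0.036·93+0.049·11.8) = 1.175
  r_corr = 1.535 + 1.175 = 2.71 μm/a
Ordering by μm/a: copper (2.71) > zinc (1.98)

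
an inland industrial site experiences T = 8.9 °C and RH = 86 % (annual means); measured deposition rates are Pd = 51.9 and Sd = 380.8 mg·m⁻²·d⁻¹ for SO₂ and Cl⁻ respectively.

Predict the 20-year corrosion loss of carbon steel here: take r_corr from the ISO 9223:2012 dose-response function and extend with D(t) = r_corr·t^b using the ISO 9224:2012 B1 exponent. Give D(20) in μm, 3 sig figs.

D(20) = 788 μm

carbon steel: f(T) = +0.150·(T−10) [T≤10 °C] = -0.1650
  SO₂ term: 1.77·51.9^0.52·exp(0.02·86-0.1650) = 65.34
  Cl⁻ term: 0.102·380.8^0.62·exp(0.033·86+0.04·8.9) = 99.03
  r_corr = 65.34 + 99.03 = 164.4 μm/a
ISO 9224: D(t) = r_corr · t^b with b = 0.523 (carbon steel, B1)
  D(20) = 164.4 × 20^0.523 = 164.4 × 4.791 = 787.5 μm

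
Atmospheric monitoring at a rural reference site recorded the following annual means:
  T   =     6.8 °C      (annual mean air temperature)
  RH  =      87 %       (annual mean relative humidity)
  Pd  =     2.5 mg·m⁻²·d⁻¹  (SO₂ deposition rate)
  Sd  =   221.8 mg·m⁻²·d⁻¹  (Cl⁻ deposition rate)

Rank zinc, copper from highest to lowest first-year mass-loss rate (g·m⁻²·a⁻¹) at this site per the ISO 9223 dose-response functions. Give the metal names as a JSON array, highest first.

zinc: f(T) = +0.038·(T−10) [T≤10 °C] = -0.1216
  sulphur-dioxide contribution → 0.9352 μm/a
  chloride contribution → 1.36 μm/a
  total first-year rate 2.295 μm/a
  mass loss = 2.295 μm/a × 7.14 g/cm³ = 16.39 g·m⁻²·a⁻¹
copper: temperature factor f = +0.126·(-3.2) = -0.4032
  sulphur-dioxide contribution → 0.7618 μm/a
  chloride contribution → 1.409 μm/a
  total first-year rate 2.171 μm/a
  mass loss = 2.171 μm/a × 8.96 g/cm³ = 19.45 g·m⁻²·a⁻¹
Ordering by g·m⁻²·a⁻¹: copper (19.5) > zinc (16.4)

["copper", "zinc"]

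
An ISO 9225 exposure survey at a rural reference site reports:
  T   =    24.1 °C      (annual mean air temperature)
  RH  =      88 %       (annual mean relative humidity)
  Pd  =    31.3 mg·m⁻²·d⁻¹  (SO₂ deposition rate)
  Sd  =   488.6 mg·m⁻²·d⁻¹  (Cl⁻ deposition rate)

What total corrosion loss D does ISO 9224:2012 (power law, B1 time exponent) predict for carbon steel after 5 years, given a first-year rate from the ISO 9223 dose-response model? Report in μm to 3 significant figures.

carbon steel: T>10 °C ⇒ hinge -0.054·(24.1−10) = -0.7614
  sulphur-dioxide contribution → 28.8 μm/a
  chloride contribution → 226.8 μm/a
  ⇒ r_corr(carbon steel) = 255.6 μm/a
Long-term exponent b (ISO 9224 Table 2, B1) = 0.523
  D(5) = 255.6 × 5^0.523 = 255.6 × 2.32 = 593 μm

D(5) = 593 μm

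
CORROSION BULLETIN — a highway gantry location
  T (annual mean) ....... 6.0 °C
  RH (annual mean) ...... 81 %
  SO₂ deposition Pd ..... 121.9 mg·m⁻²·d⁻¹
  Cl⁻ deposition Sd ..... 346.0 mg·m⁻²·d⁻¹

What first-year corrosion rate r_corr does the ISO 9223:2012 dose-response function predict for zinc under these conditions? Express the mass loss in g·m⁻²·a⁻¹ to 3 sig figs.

zinc: f(T) = +0.038·(T−10) [T≤10 °C] = -0.1520
  sulphur-dioxide contribution → 3.807 μm/a
  chloride contribution → 1.56 μm/a
  total first-year rate 5.368 μm/a
Convert to mass loss: 5.368 μm/a × 7.14 g/cm³ = 38.32 g·m⁻²·a⁻¹

r_corr = 38.3 g·m⁻²·a⁻¹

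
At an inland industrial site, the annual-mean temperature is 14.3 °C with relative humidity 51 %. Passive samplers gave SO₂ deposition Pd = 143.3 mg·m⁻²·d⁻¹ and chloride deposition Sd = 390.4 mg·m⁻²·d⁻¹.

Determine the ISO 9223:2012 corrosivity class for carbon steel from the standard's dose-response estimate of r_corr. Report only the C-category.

C5

carbon steel: T>10 °C ⇒ hinge -0.054·(14.3−10) = -0.2322
  SO₂ term: 1.77·143.3^0.52·exp(0.02·51-0.2322) = 51.45
  Sd branch = 0.102·Sd^0.62·e^(0.033·RH+0.04·T) = 39.33 μm/a
  r_corr = 51.45 + 39.33 = 90.77 μm/a
ISO 9223 Table 2 (carbon steel): 80 < 90.8 ≤ 200 μm/a ⇒ C5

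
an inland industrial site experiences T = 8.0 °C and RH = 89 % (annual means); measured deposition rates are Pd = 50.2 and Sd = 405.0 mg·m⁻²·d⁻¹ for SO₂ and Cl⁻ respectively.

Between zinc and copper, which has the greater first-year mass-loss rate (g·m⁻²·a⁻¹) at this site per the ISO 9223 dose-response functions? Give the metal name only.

zinc: temperature factor f = +0.038·(-2.0) = -0.0760
  SO₂ term: 0.0129·50.2^0.44·exp(0.046·89-0.0760) = 4.017
  Sd branch = 0.0175·Sd^0.57·e^(0.008·RH+0.085·T) = 2.157 μm/a
  sum: 4.017 + 2.157 → r_corr = 6.174 μm/a
  mass loss = 6.174 μm/a × 7.14 g/cm³ = 44.08 g·m⁻²·a⁻¹
copper: f(T) = +0.126·(T−10) [T≤10 °C] = -0.2520
  SO₂ term: 0.0053·50.2^0.26·exp(0.059·89-0.2520) = 2.175
  Cl⁻ term: 0.01025·405.0^0.27·exp(0.036·89+0.049·8.0) = 1.89
  r_corr = 2.175 + 1.89 = 4.065 μm/a
  mass loss = 4.065 μm/a × 8.96 g/cm³ = 36.42 g·m⁻²·a⁻¹
Ordering by g·m⁻²·a⁻¹: zinc (44.1) > copper (36.4)

zinc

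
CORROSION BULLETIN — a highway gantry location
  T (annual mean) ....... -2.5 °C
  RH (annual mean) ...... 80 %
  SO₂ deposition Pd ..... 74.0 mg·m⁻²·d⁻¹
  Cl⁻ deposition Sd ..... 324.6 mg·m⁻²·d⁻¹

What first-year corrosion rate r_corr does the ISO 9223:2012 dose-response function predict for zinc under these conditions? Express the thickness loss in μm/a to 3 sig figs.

r_corr = 2.84 μm/a

zinc: temperature factor f = +0.038·(-12.5) = -0.4750
  sulphur-dioxide contribution → 2.113 μm/a
  chloride contribution → 0.7247 μm/a
  total first-year rate 2.838 μm/a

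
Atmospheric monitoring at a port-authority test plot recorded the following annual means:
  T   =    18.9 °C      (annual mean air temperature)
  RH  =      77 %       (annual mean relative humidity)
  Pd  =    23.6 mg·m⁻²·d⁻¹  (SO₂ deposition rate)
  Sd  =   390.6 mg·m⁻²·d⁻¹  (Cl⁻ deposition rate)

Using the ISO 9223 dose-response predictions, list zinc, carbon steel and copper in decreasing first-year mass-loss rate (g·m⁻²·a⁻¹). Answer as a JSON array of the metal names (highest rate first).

["carbon steel", "zinc", "copper"]

zinc: f(T) = -0.071·(T−10) [T>10 °C] = -0.6319
  Pd branch = 0.0129·Pd^0.44·e^(0.046·RH+f) = 0.9517 μm/a
  Sd branch = 0.0175·Sd^0.57·e^(0.008·RH+0.085·T) = 4.848 μm/a
  r_corr = 0.9517 + 4.848 = 5.8 μm/a
  mass loss = 5.8 μm/a × 7.14 g/cm³ = 41.41 g·m⁻²·a⁻¹
carbon steel: T>10 °C ⇒ hinge -0.054·(18.9−10) = -0.4806
  Pd branch = 1.77·Pd^0.52·e^(0.02·RH+f) = 26.42 μm/a
  Cl⁻ term: 0.102·390.6^0.62·exp(0.033·77+0.04·18.9) = 111.5
  sum: 26.42 + 111.5 → r_corr = 137.9 μm/a
  mass loss = 137.9 μm/a × 7.85 g/cm³ = 1083 g·m⁻²·a⁻¹
copper: T>10 °C ⇒ hinge -0.080·(18.9−10) = -0.7120
  Pd branch = 0.0053·Pd^0.26·e^(0.059·RH+f) = 0.5559 μm/a
  Sd branch = 0.01025·Sd^0.27·e^(0.036·RH+0.049·T) = 2.073 μm/a
  r_corr = 0.5559 + 2.073 = 2.629 μm/a
  mass loss = 2.629 μm/a × 8.96 g/cm³ = 23.55 g·m⁻²·a⁻¹
Ordering by g·m⁻²·a⁻¹: carbon steel (1080) > zinc (41.4) > copper (23.6)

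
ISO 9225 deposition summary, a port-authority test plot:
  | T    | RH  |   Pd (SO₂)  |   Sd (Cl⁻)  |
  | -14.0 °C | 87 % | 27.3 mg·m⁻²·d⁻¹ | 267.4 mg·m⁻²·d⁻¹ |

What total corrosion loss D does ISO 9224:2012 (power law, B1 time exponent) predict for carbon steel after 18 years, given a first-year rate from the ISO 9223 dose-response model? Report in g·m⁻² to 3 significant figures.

D(18) = 1.23e+03 g·m⁻²

carbon steel: f(T) = +0.150·(T−10) [T≤10 °C] = -3.6000
  sulphur-dioxide contribution → 1.538 μm/a
  chloride contribution → 32.89 μm/a
  total first-year rate 34.43 μm/a
Power-law: D(18) = r_corr · 18^0.523
  D(18) = 34.43 × 18^0.523 = 34.43 × 4.534 = 156.1 μm
  Mass loss = 156.1 μm × 7.85 g/cm³ = 1226 g·m⁻²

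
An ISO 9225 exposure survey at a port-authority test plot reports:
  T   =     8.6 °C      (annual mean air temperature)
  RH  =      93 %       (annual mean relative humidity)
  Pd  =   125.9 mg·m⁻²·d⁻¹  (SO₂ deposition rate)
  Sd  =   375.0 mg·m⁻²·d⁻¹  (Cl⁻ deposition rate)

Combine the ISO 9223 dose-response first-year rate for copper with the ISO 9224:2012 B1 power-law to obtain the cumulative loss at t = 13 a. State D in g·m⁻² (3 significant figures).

copper: temperature factor f = +0.126·(-1.4) = -0.1764
  SO₂ term: 0.0053·125.9^0.26·exp(0.059·93-0.1764) = 3.773
  Sd branch = 0.01025·Sd^0.27·e^(0.036·RH+0.049·T) = 2.202 μm/a
  r_corr = 3.773 + 2.202 = 5.974 μm/a
Long-term exponent b (ISO 9224 Table 2, B1) = 0.667
  D(13) = 5.974 × 13^0.667 = 5.974 × 5.534 = 33.06 μm
  Mass loss = 33.06 μm × 8.96 g/cm³ = 296.2 g·m⁻²

D(13) = 296 g·m⁻²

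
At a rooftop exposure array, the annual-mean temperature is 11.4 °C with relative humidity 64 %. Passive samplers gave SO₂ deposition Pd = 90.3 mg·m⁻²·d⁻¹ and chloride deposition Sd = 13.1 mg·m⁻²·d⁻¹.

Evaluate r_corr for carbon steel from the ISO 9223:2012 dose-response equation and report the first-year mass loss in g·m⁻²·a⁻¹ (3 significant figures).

r_corr = 533 g·m⁻²·a⁻¹

carbon steel: T>10 °C ⇒ hinge -0.054·(11.4−10) = -0.0756
  sulphur-dioxide contribution → 61.38 μm/a
  chloride contribution → 6.555 μm/a
  ⇒ r_corr(carbon steel) = 67.93 μm/a
Convert to mass loss: 67.93 μm/a × 7.85 g/cm³ = 533.3 g·m⁻²·a⁻¹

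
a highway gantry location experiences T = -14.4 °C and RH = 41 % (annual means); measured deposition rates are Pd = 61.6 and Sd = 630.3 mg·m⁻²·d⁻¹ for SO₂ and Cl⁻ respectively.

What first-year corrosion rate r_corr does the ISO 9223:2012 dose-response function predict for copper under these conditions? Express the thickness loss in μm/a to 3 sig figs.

r_corr = 0.134 μm/a

copper: f(T) = +0.126·(T−10) [T≤10 °C] = -3.0744
  SO₂ term: 0.0053·61.6^0.26·exp(0.059·41-3.0744) = 0.008034
  Cl⁻ term: 0.01025·630.3^0.27·exp(0.036·41+0.049·-14.4) = 0.1262
  r_corr = 0.008034 + 0.1262 = 0.1343 μm/a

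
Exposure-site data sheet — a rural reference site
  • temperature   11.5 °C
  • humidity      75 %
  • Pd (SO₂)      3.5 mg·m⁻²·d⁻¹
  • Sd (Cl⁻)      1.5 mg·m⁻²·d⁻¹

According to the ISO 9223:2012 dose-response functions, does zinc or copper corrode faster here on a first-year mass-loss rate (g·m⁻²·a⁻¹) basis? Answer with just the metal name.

zinc: T>10 °C ⇒ hinge -0.071·(11.5−10) = -0.1065
  Pd branch = 0.0129·Pd^0.44·e^(0.046·RH+f) = 0.6339 μm/a
  Cl⁻ term: 0.0175·1.5^0.57·exp(0.008·75+0.085·11.5) = 0.1068
  sum: 0.6339 + 0.1068 → r_corr = 0.7407 μm/a
  mass loss = 0.7407 μm/a × 7.14 g/cm³ = 5.289 g·m⁻²·a⁻¹
copper: temperature factor f = -0.080·(1.5) = -0.1200
  SO₂ term: 0.0053·3.5^0.26·exp(0.059·75-0.1200) = 0.5437
  Cl⁻ term: 0.01025·1.5^0.27·exp(0.036·75+0.049·11.5) = 0.2989
  r_corr = 0.5437 + 0.2989 = 0.8427 μm/a
  mass loss = 0.8427 μm/a × 8.96 g/cm³ = 7.55 g·m⁻²·a⁻¹
Ordering by g·m⁻²·a⁻¹: copper (7.55) > zinc (5.29)

copper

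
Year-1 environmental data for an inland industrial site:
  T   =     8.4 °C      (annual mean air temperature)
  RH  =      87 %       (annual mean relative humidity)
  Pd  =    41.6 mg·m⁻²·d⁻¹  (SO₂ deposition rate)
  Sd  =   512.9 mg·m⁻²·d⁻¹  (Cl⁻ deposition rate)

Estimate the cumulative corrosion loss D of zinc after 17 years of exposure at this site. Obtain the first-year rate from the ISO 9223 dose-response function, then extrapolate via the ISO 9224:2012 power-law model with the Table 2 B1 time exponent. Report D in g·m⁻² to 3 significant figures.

zinc: temperature factor f = +0.038·(-1.6) = -0.0608
  SO₂ term: 0.0129·41.6^0.44·exp(0.046·87-0.0608) = 3.425
  Sd branch = 0.0175·Sd^0.57·e^(0.008·RH+0.085·T) = 2.513 μm/a
  sum: 3.425 + 2.513 → r_corr = 5.937 μm/a
Power-law: D(17) = r_corr · 17^0.813
  D(17) = 5.937 × 17^0.813 = 5.937 × 10.01 = 59.42 μm
  Mass loss = 59.42 μm × 7.14 g/cm³ = 424.3 g·m⁻²

D(17) = 424 g·m⁻²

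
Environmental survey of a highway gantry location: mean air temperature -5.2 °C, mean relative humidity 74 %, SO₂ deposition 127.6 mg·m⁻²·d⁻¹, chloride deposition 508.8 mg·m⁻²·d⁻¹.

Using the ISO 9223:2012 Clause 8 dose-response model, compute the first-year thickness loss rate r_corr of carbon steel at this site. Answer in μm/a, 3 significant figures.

carbon steel: temperature factor f = +0.150·(-15.2) = -2.2800
  sulphur-dioxide contribution → 9.899 μm/a
  chloride contribution → 45.38 μm/a
  total first-year rate 55.28 μm/a

r_corr = 55.3 μm/a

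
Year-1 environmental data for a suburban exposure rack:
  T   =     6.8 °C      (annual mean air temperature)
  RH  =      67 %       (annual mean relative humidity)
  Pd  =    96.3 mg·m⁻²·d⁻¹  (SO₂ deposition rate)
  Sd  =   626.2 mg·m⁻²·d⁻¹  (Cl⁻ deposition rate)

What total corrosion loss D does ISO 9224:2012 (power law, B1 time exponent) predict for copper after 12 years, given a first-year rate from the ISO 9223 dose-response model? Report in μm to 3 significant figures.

copper: T≤10 °C ⇒ hinge +0.126·(6.8−10) = -0.4032
  sulphur-dioxide contribution → 0.6049 μm/a
  chloride contribution → 0.9079 μm/a
  ⇒ r_corr(copper) = 1.513 μm/a
Long-term exponent b (ISO 9224 Table 2, B1) = 0.667
  D(12) = 1.513 × 12^0.667 = 1.513 × 5.246 = 7.936 μm

D(12) = 7.94 μm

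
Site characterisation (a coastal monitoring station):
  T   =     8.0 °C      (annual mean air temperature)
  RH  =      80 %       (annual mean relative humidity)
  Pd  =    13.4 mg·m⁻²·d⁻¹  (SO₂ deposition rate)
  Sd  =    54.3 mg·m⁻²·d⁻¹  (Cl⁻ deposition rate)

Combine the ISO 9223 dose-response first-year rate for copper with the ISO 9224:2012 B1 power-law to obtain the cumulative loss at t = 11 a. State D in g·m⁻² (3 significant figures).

copper: T≤10 °C ⇒ hinge +0.126·(8.0−10) = -0.2520
  SO₂ term: 0.0053·13.4^0.26·exp(0.059·80-0.2520) = 0.9073
  Cl⁻ term: 0.01025·54.3^0.27·exp(0.036·80+0.049·8.0) = 0.7946
  sum: 0.9073 + 0.7946 → r_corr = 1.702 μm/a
Long-term exponent b (ISO 9224 Table 2, B1) = 0.667
  D(11) = 1.702 × 11^0.667 = 1.702 × 4.95 = 8.424 μm
  Mass loss = 8.424 μm × 8.96 g/cm³ = 75.48 g·m⁻²

D(11) = 75.5 g·m⁻²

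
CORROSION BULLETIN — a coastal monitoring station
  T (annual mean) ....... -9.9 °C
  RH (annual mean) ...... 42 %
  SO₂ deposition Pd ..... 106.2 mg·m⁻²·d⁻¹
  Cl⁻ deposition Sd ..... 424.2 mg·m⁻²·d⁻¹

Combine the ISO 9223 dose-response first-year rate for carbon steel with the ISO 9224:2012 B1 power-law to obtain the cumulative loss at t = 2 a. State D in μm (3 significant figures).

carbon steel: T≤10 °C ⇒ hinge +0.150·(-9.9−10) = -2.9850
  Pd branch = 1.77·Pd^0.52·e^(0.02·RH+f) = 2.344 μm/a
  Sd branch = 0.102·Sd^0.62·e^(0.033·RH+0.04·T) = 11.69 μm/a
  r_corr = 2.344 + 11.69 = 14.03 μm/a
ISO 9224: D(t) = r_corr · t^b with b = 0.523 (carbon steel, B1)
  D(2) = 14.03 × 2^0.523 = 14.03 × 1.437 = 20.16 μm

D(2) = 20.2 μm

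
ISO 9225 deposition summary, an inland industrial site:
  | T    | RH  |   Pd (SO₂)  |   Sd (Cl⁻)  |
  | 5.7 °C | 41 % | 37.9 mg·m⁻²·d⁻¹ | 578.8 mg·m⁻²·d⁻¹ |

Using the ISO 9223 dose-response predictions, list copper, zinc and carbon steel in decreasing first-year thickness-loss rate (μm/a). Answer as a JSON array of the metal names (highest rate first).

["carbon steel", "zinc", "copper"]

copper: T≤10 °C ⇒ hinge +0.126·(5.7−10) = -0.5418
  sulphur-dioxide contribution → 0.08912 μm/a
  chloride contribution → 0.3303 μm/a
  total first-year rate 0.4194 μm/a
zinc: f(T) = +0.038·(T−10) [T≤10 °C] = -0.1634
  sulphur-dioxide contribution → 0.3575 μm/a
  chloride contribution → 1.481 μm/a
  ⇒ r_corr(zinc) = 1.838 μm/a
carbon steel: f(T) = +0.150·(T−10) [T≤10 °C] = -0.6450
  sulphur-dioxide contribution → 13.96 μm/a
  chloride contribution → 25.59 μm/a
  total first-year rate 39.54 μm/a
Ordering by μm/a: carbon steel (39.5) > zinc (1.84) > copper (0.419)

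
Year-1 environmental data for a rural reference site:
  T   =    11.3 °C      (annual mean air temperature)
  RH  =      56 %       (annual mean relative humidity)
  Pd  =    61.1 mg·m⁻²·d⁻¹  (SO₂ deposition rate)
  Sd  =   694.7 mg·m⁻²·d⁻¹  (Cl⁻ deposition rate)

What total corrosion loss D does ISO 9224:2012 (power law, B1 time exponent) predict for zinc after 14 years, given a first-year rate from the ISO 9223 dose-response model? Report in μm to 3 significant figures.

zinc: temperature factor f = -0.071·(1.3) = -0.0923
  Pd branch = 0.0129·Pd^0.44·e^(0.046·RH+f) = 0.9443 μm/a
  Cl⁻ term: 0.0175·694.7^0.57·exp(0.008·56+0.085·11.3) = 2.982
  r_corr = 0.9443 + 2.982 = 3.927 μm/a
Long-term exponent b (ISO 9224 Table 2, B1) = 0.813
  D(14) = 3.927 × 14^0.813 = 3.927 × 8.547 = 33.56 μm

D(14) = 33.6 μm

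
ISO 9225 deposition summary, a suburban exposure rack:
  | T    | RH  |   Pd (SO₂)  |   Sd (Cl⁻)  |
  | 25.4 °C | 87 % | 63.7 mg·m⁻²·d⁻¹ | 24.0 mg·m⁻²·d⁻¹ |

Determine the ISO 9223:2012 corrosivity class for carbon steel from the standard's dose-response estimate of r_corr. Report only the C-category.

C4

carbon steel: temperature factor f = -0.054·(15.4) = -0.8316
  SO₂ term: 1.77·63.7^0.52·exp(0.02·87-0.8316) = 38.07
  Sd branch = 0.102·Sd^0.62·e^(0.033·RH+0.04·T) = 35.68 μm/a
  r_corr = 38.07 + 35.68 = 73.76 μm/a
Category bounds: 50…80 μm/a bracket r_corr ⇒ C4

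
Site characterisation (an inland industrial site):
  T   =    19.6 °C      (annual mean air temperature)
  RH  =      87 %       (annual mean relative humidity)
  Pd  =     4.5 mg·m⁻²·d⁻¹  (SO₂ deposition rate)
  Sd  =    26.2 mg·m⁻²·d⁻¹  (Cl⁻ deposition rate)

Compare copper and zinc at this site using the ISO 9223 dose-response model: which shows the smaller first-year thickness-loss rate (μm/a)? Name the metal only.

copper: T>10 °C ⇒ hinge -0.080·(19.6−10) = -0.7680
  Pd branch = 0.0053·Pd^0.26·e^(0.059·RH+f) = 0.6163 μm/a
  Cl⁻ term: 0.01025·26.2^0.27·exp(0.036·87+0.049·19.6) = 1.482
  sum: 0.6163 + 1.482 → r_corr = 2.099 μm/a
zinc: f(T) = -0.071·(T−10) [T>10 °C] = -0.6816
  SO₂ term: 0.0129·4.5^0.44·exp(0.046·87-0.6816) = 0.6919
  Cl⁻ term: 0.0175·26.2^0.57·exp(0.008·87+0.085·19.6) = 1.195
  r_corr = 0.6919 + 1.195 = 1.887 μm/a
Ordering by μm/a: copper (2.1) > zinc (1.89)

zinc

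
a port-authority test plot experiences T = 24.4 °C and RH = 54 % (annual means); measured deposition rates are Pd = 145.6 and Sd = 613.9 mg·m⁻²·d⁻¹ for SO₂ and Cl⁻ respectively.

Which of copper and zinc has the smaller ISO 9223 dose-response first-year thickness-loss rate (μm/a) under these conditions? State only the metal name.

copper: temperature factor f = -0.080·(14.4) = -1.1520
  Pd branch = 0.0053·Pd^0.26·e^(0.059·RH+f) = 0.1479 μm/a
  Sd branch = 0.01025·Sd^0.27·e^(0.036·RH+0.049·T) = 1.34 μm/a
  sum: 0.1479 + 1.34 → r_corr = 1.488 μm/a
zinc: T>10 °C ⇒ hinge -0.071·(24.4−10) = -1.0224
  Pd branch = 0.0129·Pd^0.44·e^(0.046·RH+f) = 0.4979 μm/a
  Sd branch = 0.0175·Sd^0.57·e^(0.008·RH+0.085·T) = 8.329 μm/a
  sum: 0.4979 + 8.329 → r_corr = 8.827 μm/a
Ordering by μm/a: zinc (8.83) > copper (1.49)

copper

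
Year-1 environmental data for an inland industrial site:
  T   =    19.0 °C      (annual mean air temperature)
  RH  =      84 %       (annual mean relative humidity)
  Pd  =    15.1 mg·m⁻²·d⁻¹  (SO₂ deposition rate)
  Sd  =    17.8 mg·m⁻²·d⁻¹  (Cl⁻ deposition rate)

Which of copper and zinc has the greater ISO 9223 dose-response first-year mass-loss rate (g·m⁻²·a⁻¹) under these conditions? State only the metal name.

copper: f(T) = -0.080·(T−10) [T>10 °C] = -0.7200
  sulphur-dioxide contribution → 0.7421 μm/a
  chloride contribution → 1.164 μm/a
  total first-year rate 1.906 μm/a
  mass loss = 1.906 μm/a × 8.96 g/cm³ = 17.08 g·m⁻²·a⁻¹
zinc: T>10 °C ⇒ hinge -0.071·(19.0−10) = -0.6390
  sulphur-dioxide contribution → 1.071 μm/a
  chloride contribution → 0.8892 μm/a
  total first-year rate 1.961 μm/a
  mass loss = 1.961 μm/a × 7.14 g/cm³ = 14 g·m⁻²·a⁻¹
Ordering by g·m⁻²·a⁻¹: copper (17.1) > zinc (14)

copper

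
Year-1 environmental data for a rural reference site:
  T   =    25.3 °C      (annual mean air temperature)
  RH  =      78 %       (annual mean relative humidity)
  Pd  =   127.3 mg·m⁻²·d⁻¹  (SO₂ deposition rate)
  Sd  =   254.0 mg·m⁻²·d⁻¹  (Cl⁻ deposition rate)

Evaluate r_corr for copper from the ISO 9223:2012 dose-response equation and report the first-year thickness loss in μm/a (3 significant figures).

r_corr = 3.17 μm/a

copper: T>10 °C ⇒ hinge -0.080·(25.3−10) = -1.2240
  Pd branch = 0.0053·Pd^0.26·e^(0.059·RH+f) = 0.5477 μm/a
  Cl⁻ term: 0.01025·254.0^0.27·exp(0.036·78+0.049·25.3) = 2.618
  sum: 0.5477 + 2.618 → r_corr = 3.165 μm/a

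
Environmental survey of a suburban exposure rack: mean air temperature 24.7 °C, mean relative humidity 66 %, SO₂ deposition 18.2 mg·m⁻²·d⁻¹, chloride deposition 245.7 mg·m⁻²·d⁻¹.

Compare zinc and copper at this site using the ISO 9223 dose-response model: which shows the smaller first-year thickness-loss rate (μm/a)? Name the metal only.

zinc: T>10 °C ⇒ hinge -0.071·(24.7−10) = -1.0437
  Pd branch = 0.0129·Pd^0.44·e^(0.046·RH+f) = 0.3391 μm/a
  Sd branch = 0.0175·Sd^0.57·e^(0.008·RH+0.085·T) = 5.581 μm/a
  sum: 0.3391 + 5.581 → r_corr = 5.92 μm/a
copper: f(T) = -0.080·(T−10) [T>10 °C] = -1.1760
  Pd branch = 0.0053·Pd^0.26·e^(0.059·RH+f) = 0.1707 μm/a
  Sd branch = 0.01025·Sd^0.27·e^(0.036·RH+0.049·T) = 1.635 μm/a
  sum: 0.1707 + 1.635 → r_corr = 1.806 μm/a
Ordering by μm/a: zinc (5.92) > copper (1.81)

copper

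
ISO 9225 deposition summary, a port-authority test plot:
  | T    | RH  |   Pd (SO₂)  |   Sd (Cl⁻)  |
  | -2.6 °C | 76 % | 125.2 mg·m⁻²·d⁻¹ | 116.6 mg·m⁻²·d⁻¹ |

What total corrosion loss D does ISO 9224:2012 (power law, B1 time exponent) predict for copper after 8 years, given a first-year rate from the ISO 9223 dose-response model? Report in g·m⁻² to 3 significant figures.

D(8) = 30.1 g·m⁻²

copper: T≤10 °C ⇒ hinge +0.126·(-2.6−10) = -1.5876
  Pd branch = 0.0053·Pd^0.26·e^(0.059·RH+f) = 0.3369 μm/a
  Cl⁻ term: 0.01025·116.6^0.27·exp(0.036·76+0.049·-2.6) = 0.5031
  r_corr = 0.3369 + 0.5031 = 0.84 μm/a
Power-law: D(8) = r_corr · 8^0.667
  D(8) = 0.84 × 8^0.667 = 0.84 × 4.003 = 3.362 μm
  Mass loss = 3.362 μm × 8.96 g/cm³ = 30.13 g·m⁻²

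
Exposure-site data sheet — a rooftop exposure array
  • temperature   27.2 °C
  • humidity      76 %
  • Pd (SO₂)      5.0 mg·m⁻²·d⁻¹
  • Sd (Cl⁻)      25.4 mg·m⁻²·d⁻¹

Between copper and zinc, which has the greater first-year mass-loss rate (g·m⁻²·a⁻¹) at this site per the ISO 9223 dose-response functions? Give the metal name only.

copper: temperature factor f = -0.080·(17.2) = -1.3760
  SO₂ term: 0.0053·5.0^0.26·exp(0.059·76-1.3760) = 0.1802
  Sd branch = 0.01025·Sd^0.27·e^(0.036·RH+0.049·T) = 1.436 μm/a
  sum: 0.1802 + 1.436 → r_corr = 1.616 μm/a
  mass loss = 1.616 μm/a × 8.96 g/cm³ = 14.48 g·m⁻²·a⁻¹
zinc: T>10 °C ⇒ hinge -0.071·(27.2−10) = -1.2212
  Pd branch = 0.0129·Pd^0.44·e^(0.046·RH+f) = 0.2547 μm/a
  Sd branch = 0.0175·Sd^0.57·e^(0.008·RH+0.085·T) = 2.051 μm/a
  sum: 0.2547 + 2.051 → r_corr = 2.306 μm/a
  mass loss = 2.306 μm/a × 7.14 g/cm³ = 16.46 g·m⁻²·a⁻¹
Ordering by g·m⁻²·a⁻¹: zinc (16.5) > copper (14.5)

zinc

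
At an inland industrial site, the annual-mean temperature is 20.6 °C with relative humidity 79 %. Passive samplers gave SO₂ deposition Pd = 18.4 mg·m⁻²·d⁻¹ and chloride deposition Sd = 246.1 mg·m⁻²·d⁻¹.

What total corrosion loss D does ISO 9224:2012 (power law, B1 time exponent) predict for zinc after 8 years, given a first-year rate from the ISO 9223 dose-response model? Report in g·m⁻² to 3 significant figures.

zinc: f(T) = -0.071·(T−10) [T>10 °C] = -0.7526
  Pd branch = 0.0129·Pd^0.44·e^(0.046·RH+f) = 0.8289 μm/a
  Cl⁻ term: 0.0175·246.1^0.57·exp(0.008·79+0.085·20.6) = 4.374
  sum: 0.8289 + 4.374 → r_corr = 5.203 μm/a
ISO 9224: D(t) = r_corr · t^b with b = 0.813 (zinc, B1)
  D(8) = 5.203 × 8^0.813 = 5.203 × 5.423 = 28.21 μm
  Mass loss = 28.21 μm × 7.14 g/cm³ = 201.4 g·m⁻²

D(8) = 201 g·m⁻²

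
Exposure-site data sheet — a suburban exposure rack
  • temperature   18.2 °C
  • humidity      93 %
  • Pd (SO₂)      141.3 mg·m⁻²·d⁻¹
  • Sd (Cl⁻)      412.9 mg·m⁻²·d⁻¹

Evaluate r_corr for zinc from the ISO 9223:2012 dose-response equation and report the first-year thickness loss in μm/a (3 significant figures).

r_corr = 9.95 μm/a

zinc: T>10 °C ⇒ hinge -0.071·(18.2−10) = -0.5822
  sulphur-dioxide contribution → 4.589 μm/a
  chloride contribution → 5.358 μm/a
  ⇒ r_corr(zinc) = 9.947 μm/a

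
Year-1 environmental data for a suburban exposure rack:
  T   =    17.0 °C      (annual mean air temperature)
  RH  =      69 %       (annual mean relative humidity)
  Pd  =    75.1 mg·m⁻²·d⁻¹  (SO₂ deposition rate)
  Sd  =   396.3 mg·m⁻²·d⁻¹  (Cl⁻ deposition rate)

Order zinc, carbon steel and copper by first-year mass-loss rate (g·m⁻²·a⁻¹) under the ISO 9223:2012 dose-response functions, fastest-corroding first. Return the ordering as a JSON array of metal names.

["carbon steel", "zinc", "copper"]

zinc: temperature factor f = -0.071·(7.0) = -0.4970
  Pd branch = 0.0129·Pd^0.44·e^(0.046·RH+f) = 1.255 μm/a
  Sd branch = 0.0175·Sd^0.57·e^(0.008·RH+0.085·T) = 3.901 μm/a
  sum: 1.255 + 3.901 → r_corr = 5.156 μm/a
  mass loss = 5.156 μm/a × 7.14 g/cm³ = 36.81 g·m⁻²·a⁻¹
carbon steel: f(T) = -0.054·(T−10) [T>10 °C] = -0.3780
  Pd branch = 1.77·Pd^0.52·e^(0.02·RH+f) = 45.55 μm/a
  Cl⁻ term: 0.102·396.3^0.62·exp(0.033·69+0.04·17.0) = 80.09
  sum: 45.55 + 80.09 → r_corr = 125.6 μm/a
  mass loss = 125.6 μm/a × 7.85 g/cm³ = 986.3 g·m⁻²·a⁻¹
copper: f(T) = -0.080·(T−10) [T>10 °C] = -0.5600
  SO₂ term: 0.0053·75.1^0.26·exp(0.059·69-0.5600) = 0.5454
  Sd branch = 0.01025·Sd^0.27·e^(0.036·RH+0.049·T) = 1.421 μm/a
  r_corr = 0.5454 + 1.421 = 1.967 μm/a
  mass loss = 1.967 μm/a × 8.96 g/cm³ = 17.62 g·m⁻²·a⁻¹
Ordering by g·m⁻²·a⁻¹: carbon steel (986) > zinc (36.8) > copper (17.6)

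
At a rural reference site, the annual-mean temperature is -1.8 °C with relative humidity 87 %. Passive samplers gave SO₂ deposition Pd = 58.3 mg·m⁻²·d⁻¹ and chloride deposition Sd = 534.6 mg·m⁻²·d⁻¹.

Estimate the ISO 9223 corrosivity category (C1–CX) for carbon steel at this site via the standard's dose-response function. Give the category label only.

carbon steel: temperature factor f = +0.150·(-11.8) = -1.7700
  SO₂ term: 1.77·58.3^0.52·exp(0.02·87-1.7700) = 14.23
  Cl⁻ term: 0.102·534.6^0.62·exp(0.033·87+0.04·-1.8) = 82.33
  sum: 14.23 + 82.33 → r_corr = 96.56 μm/a
96.6 μm/a falls in (80, 200] for carbon steel → category C5

C5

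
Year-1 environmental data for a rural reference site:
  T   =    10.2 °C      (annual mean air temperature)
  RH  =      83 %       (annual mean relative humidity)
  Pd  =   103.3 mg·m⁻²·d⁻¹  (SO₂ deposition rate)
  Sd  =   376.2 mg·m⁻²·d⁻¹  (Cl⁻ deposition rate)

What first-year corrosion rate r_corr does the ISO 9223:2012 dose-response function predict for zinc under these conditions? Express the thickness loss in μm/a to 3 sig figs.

r_corr = 6.83 μm/a

zinc: f(T) = -0.071·(T−10) [T>10 °C] = -0.0142
  sulphur-dioxide contribution → 4.454 μm/a
  chloride contribution → 2.376 μm/a
  total first-year rate 6.831 μm/a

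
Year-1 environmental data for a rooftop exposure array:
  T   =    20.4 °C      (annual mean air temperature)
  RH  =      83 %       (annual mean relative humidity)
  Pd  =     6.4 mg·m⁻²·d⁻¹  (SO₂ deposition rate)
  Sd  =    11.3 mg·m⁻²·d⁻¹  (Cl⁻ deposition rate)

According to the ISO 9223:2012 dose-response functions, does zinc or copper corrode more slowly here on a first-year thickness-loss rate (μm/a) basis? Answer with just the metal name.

zinc

zinc: T>10 °C ⇒ hinge -0.071·(20.4−10) = -0.7384
  SO₂ term: 0.0129·6.4^0.44·exp(0.046·83-0.7384) = 0.635
  Sd branch = 0.0175·Sd^0.57·e^(0.008·RH+0.085·T) = 0.7669 μm/a
  r_corr = 0.635 + 0.7669 = 1.402 μm/a
copper: temperature factor f = -0.080·(10.4) = -0.8320
  SO₂ term: 0.0053·6.4^0.26·exp(0.059·83-0.8320) = 0.5004
  Cl⁻ term: 0.01025·11.3^0.27·exp(0.036·83+0.049·20.4) = 1.064
  r_corr = 0.5004 + 1.064 = 1.564 μm/a
Ordering by μm/a: copper (1.56) > zinc (1.4)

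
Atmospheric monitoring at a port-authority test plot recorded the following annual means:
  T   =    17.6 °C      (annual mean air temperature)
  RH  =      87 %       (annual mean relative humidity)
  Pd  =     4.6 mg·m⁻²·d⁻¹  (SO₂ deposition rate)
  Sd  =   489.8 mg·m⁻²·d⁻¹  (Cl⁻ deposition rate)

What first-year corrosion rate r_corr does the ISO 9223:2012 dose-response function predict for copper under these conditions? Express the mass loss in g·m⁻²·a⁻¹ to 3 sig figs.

copper: T>10 °C ⇒ hinge -0.080·(17.6−10) = -0.6080
  Pd branch = 0.0053·Pd^0.26·e^(0.059·RH+f) = 0.7274 μm/a
  Cl⁻ term: 0.01025·489.8^0.27·exp(0.036·87+0.049·17.6) = 2.963
  sum: 0.7274 + 2.963 → r_corr = 3.691 μm/a
Convert to mass loss: 3.691 μm/a × 8.96 g/cm³ = 33.07 g·m⁻²·a⁻¹

r_corr = 33.1 g·m⁻²·a⁻¹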